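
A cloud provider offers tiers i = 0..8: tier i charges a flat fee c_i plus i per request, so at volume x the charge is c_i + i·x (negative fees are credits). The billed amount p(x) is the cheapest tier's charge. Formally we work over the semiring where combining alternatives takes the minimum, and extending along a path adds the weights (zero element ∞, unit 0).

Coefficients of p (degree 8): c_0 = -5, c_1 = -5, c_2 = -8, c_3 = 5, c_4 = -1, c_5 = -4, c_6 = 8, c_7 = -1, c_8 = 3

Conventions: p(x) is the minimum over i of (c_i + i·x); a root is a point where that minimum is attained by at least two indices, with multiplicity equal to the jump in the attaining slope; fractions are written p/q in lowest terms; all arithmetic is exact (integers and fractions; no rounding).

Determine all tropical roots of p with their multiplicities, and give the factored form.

hull edge (i=0, c=-5) to (i=2, c=-8): slope -3/2, span 2
hull edge (i=2, c=-8) to (i=5, c=-4): slope 4/3, span 3
hull edge (i=5, c=-4) to (i=7, c=-1): slope 3/2, span 2
hull edge (i=7, c=-1) to (i=8, c=3): slope 4, span 1
Factored form: p(x) = 3 ⊗ (x ⊕ (-4)) ⊗ (x ⊕ (-3/2)) ⊗ (x ⊕ (-3/2)) ⊗ (x ⊕ (-4/3)) ⊗ (x ⊕ (-4/3)) ⊗ (x ⊕ (-4/3)) ⊗ (x ⊕ 3/2) ⊗ (x ⊕ 3/2)
Answer: roots = -4 (mult 1), -3/2 (mult 2), -4/3 (mult 3), 3/2 (mult 2)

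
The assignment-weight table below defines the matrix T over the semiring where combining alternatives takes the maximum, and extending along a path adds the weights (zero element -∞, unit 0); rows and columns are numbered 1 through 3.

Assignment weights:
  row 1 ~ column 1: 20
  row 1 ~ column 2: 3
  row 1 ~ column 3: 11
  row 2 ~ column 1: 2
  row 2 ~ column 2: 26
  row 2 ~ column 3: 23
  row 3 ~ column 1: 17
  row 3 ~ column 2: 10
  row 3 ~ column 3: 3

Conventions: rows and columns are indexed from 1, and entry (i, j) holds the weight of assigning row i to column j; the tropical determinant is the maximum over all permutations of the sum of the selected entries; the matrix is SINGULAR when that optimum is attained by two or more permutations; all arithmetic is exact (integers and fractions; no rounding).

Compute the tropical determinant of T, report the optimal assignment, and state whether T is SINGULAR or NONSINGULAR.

σ = (1, 2, 3): 20 + 26 + 3 = 49
σ = (1, 3, 2): 20 + 23 + 10 = 53
σ = (2, 1, 3): 3 + 2 + 3 = 8
σ = (2, 3, 1): 3 + 23 + 17 = 43
σ = (3, 1, 2): 11 + 2 + 10 = 23
σ = (3, 2, 1): 11 + 26 + 17 = 54
Optimal value attained by: σ = (3, 2, 1).
Answer: det⊕(T) = 54; verdict: NONSINGULAR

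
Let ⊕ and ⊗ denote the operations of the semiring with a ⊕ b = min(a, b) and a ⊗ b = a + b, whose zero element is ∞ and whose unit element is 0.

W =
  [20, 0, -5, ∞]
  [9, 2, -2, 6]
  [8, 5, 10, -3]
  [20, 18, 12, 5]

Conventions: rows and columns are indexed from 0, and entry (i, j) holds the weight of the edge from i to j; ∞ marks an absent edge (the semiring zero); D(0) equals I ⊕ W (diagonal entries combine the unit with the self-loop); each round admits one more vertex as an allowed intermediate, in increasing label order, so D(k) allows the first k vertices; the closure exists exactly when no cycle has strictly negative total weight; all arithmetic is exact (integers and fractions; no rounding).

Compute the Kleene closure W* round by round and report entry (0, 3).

D(0):
  [0, 0, -5, ∞]
  [9, 0, -2, 6]
  [8, 5, 0, -3]
  [20, 18, 12, 0]
D(1):
  [0, 0, -5, ∞]
  [9, 0, -2, 6]
  [8, 5, 0, -3]
  [20, 18, 12, 0]
D(2):
  [0, 0, -5, 6]
  [9, 0, -2, 6]
  [8, 5, 0, -3]
  [20, 18, 12, 0]
D(3):
  [0, 0, -5, -8]
  [6, 0, -2, -5]
  [8, 5, 0, -3]
  [20, 17, 12, 0]
D(4):
  [0, 0, -5, -8]
  [6, 0, -2, -5]
  [8, 5, 0, -3]
  [20, 17, 12, 0]
Answer: W*[0][3] = -8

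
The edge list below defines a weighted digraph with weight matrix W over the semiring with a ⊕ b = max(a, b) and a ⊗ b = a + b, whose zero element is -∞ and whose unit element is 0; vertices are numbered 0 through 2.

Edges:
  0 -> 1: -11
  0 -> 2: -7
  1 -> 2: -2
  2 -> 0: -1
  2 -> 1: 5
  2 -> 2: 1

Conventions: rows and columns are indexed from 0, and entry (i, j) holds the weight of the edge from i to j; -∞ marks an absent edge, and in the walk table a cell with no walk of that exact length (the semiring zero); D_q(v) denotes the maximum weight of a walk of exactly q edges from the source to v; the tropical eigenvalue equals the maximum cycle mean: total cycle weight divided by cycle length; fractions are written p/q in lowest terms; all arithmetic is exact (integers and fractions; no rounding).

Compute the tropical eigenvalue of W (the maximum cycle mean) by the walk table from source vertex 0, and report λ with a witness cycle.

q=0: [0, -∞, -∞]
q=1: [-∞, -11, -7]
q=2: [-8, -2, -6]
q=3: [-7, -1, -4]
Optimal cycle mean attained by: cycle 1->2->1, total (-2) + 5, length 2.
Answer: λ = 3/2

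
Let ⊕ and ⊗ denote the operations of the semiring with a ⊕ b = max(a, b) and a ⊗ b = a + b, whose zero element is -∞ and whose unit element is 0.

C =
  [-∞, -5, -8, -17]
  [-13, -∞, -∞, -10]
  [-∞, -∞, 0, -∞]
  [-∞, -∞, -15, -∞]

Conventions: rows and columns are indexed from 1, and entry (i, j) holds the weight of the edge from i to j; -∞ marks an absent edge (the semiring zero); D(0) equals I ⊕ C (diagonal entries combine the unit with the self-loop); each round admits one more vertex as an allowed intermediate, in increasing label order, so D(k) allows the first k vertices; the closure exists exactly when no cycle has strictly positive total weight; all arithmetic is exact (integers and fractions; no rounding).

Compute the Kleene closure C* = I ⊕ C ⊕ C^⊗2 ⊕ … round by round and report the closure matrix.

D(0):
  [0, -5, -8, -17]
  [-13, 0, -∞, -10]
  [-∞, -∞, 0, -∞]
  [-∞, -∞, -15, 0]
D(1):
  [0, -5, -8, -17]
  [-13, 0, -21, -10]
  [-∞, -∞, 0, -∞]
  [-∞, -∞, -15, 0]
D(2):
  [0, -5, -8, -15]
  [-13, 0, -21, -10]
  [-∞, -∞, 0, -∞]
  [-∞, -∞, -15, 0]
D(3):
  [0, -5, -8, -15]
  [-13, 0, -21, -10]
  [-∞, -∞, 0, -∞]
  [-∞, -∞, -15, 0]
D(4):
  [0, -5, -8, -15]
  [-13, 0, -21, -10]
  [-∞, -∞, 0, -∞]
  [-∞, -∞, -15, 0]
Answer: C* = [[0, -5, -8, -15], [-13, 0, -21, -10], [-∞, -∞, 0, -∞], [-∞, -∞, -15, 0]]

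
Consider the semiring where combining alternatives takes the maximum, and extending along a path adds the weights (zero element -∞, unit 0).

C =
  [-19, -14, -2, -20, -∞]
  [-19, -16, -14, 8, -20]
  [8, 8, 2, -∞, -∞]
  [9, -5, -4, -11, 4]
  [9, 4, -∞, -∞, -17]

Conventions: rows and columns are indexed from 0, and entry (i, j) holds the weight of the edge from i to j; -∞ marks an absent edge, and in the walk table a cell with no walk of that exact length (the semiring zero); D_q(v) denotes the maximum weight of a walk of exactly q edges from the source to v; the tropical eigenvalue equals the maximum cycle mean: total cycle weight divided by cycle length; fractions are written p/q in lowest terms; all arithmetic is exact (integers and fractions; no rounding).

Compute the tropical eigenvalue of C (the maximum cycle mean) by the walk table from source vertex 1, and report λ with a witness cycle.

q=0: [-∞, 0, -∞, -∞, -∞]
q=1: [-19, -16, -14, 8, -20]
q=2: [17, 3, 4, -3, 12]
q=3: [21, 16, 15, 11, 1]
q=4: [23, 23, 19, 24, 15]
q=5: [33, 27, 21, 31, 28]
Optimal cycle mean attained by: cycle 0->2->1->3->0, total (-2) + 8 + 8 + 9, length 4.
Answer: λ = 23/4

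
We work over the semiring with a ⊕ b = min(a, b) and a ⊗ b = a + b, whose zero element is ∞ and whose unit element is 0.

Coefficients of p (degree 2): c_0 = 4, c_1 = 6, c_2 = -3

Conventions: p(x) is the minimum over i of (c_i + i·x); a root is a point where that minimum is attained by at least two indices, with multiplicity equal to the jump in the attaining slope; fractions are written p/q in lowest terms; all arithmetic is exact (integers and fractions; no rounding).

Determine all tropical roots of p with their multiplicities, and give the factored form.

hull edge (i=0, c=4) to (i=2, c=-3): slope -7/2, span 2
Factored form: p(x) = -3 ⊗ (x ⊕ 7/2) ⊗ (x ⊕ 7/2)
Answer: roots = 7/2 (mult 2)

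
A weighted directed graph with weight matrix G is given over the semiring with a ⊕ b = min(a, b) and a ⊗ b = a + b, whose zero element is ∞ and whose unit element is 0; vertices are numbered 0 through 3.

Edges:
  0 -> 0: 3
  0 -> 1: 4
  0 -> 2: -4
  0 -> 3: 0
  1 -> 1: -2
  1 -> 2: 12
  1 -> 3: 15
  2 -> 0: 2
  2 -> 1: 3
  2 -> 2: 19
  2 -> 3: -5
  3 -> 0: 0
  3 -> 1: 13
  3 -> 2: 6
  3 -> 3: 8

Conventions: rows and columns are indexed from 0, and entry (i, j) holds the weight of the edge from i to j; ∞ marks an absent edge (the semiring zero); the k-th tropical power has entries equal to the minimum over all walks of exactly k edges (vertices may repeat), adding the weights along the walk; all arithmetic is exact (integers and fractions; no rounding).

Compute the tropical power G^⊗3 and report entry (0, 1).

G^⊗2:
  [-2, -1, -1, -9]
  [14, -4, 10, 7]
  [-5, 1, -2, 2]
  [3, 4, -4, 0]
G^⊗3:
  [-9, -3, -6, -6]
  [7, -6, 8, 5]
  [-2, -1, -9, -7]
  [-2, -1, -1, -9]
Key observation: the optimum is the walk 0->2->1->1, with weight (-4) + 3 + (-2) = -3.
Optimal value attained by: walk 0->2->1->1.
Answer: (G^⊗3)[0][1] = -3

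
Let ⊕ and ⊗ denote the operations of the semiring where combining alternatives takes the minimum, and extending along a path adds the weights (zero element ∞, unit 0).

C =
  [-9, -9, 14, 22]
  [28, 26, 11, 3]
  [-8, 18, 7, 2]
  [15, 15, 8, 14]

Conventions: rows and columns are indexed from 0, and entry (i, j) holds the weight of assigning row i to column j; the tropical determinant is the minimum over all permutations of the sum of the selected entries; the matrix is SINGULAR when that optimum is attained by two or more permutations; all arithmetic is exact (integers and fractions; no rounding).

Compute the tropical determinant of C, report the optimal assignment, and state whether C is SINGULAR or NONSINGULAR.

σ = (0, 1, 2, 3): (-9) + 26 + 7 + 14 = 38
σ = (0, 1, 3, 2): (-9) + 26 + 2 + 8 = 27
σ = (0, 2, 1, 3): (-9) + 11 + 18 + 14 = 34
σ = (0, 2, 3, 1): (-9) + 11 + 2 + 15 = 19
σ = (0, 3, 1, 2): (-9) + 3 + 18 + 8 = 20
σ = (0, 3, 2, 1): (-9) + 3 + 7 + 15 = 16
σ = (1, 0, 2, 3): (-9) + 28 + 7 + 14 = 40
σ = (1, 0, 3, 2): (-9) + 28 + 2 + 8 = 29
σ = (1, 2, 0, 3): (-9) + 11 + (-8) + 14 = 8
σ = (1, 2, 3, 0): (-9) + 11 + 2 + 15 = 19
σ = (1, 3, 0, 2): (-9) + 3 + (-8) + 8 = -6
σ = (1, 3, 2, 0): (-9) + 3 + 7 + 15 = 16
σ = (2, 0, 1, 3): 14 + 28 + 18 + 14 = 74
σ = (2, 0, 3, 1): 14 + 28 + 2 + 15 = 59
σ = (2, 1, 0, 3): 14 + 26 + (-8) + 14 = 46
σ = (2, 1, 3, 0): 14 + 26 + 2 + 15 = 57
σ = (2, 3, 0, 1): 14 + 3 + (-8) + 15 = 24
σ = (2, 3, 1, 0): 14 + 3 + 18 + 15 = 50
σ = (3, 0, 1, 2): 22 + 28 + 18 + 8 = 76
σ = (3, 0, 2, 1): 22 + 28 + 7 + 15 = 72
σ = (3, 1, 0, 2): 22 + 26 + (-8) + 8 = 48
σ = (3, 1, 2, 0): 22 + 26 + 7 + 15 = 70
σ = (3, 2, 0, 1): 22 + 11 + (-8) + 15 = 40
σ = (3, 2, 1, 0): 22 + 11 + 18 + 15 = 66
Optimal value attained by: σ = (1, 3, 0, 2).
Answer: det⊕(C) = -6; verdict: NONSINGULAR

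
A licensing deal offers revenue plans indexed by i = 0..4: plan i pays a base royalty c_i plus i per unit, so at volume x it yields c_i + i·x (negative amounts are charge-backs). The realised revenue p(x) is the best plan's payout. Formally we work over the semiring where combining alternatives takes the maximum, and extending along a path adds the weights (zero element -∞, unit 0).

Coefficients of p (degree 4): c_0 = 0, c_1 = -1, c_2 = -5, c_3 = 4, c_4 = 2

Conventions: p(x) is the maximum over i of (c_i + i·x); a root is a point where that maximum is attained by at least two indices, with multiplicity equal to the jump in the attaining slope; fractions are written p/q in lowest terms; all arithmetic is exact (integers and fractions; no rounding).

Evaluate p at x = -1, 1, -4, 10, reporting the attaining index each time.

p(-1) = max(0+0·(-1)=0, -1+1·(-1)=-2, -5+2·(-1)=-7, 4+3·(-1)=1, 2+4·(-1)=-2) = 1 (attained by i=3)
p(1) = max(0+0·1=0, -1+1·1=0, -5+2·1=-3, 4+3·1=7, 2+4·1=6) = 7 (attained by i=3)
p(-4) = max(0+0·(-4)=0, -1+1·(-4)=-5, -5+2·(-4)=-13, 4+3·(-4)=-8, 2+4·(-4)=-14) = 0 (attained by i=0)
p(10) = max(0+0·10=0, -1+1·10=9, -5+2·10=15, 4+3·10=34, 2+4·10=42) = 42 (attained by i=4)
Answer: p(-1) = 1; p(1) = 7; p(-4) = 0; p(10) = 42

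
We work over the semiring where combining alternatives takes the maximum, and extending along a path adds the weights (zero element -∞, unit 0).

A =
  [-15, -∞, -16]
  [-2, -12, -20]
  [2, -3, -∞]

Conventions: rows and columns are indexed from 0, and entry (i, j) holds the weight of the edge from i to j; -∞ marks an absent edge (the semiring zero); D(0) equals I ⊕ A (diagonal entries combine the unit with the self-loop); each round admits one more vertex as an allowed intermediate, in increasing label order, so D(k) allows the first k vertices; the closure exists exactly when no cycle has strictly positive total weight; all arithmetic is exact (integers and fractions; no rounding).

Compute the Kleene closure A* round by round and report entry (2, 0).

D(0):
  [0, -∞, -16]
  [-2, 0, -20]
  [2, -3, 0]
D(1):
  [0, -∞, -16]
  [-2, 0, -18]
  [2, -3, 0]
D(2):
  [0, -∞, -16]
  [-2, 0, -18]
  [2, -3, 0]
D(3):
  [0, -19, -16]
  [-2, 0, -18]
  [2, -3, 0]
Answer: A*[2][0] = 2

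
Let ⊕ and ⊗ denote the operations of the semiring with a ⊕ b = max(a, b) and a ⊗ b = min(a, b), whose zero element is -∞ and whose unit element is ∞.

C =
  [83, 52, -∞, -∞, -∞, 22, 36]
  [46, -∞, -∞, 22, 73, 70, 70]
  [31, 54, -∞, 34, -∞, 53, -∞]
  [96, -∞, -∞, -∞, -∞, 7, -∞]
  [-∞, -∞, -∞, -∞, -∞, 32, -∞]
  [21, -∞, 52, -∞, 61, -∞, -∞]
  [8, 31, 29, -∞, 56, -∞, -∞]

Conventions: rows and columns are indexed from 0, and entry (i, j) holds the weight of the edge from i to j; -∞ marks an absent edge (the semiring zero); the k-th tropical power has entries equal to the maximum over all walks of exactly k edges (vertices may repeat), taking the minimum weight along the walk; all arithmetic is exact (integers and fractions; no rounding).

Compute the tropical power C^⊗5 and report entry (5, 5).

C^⊗2:
  [83, 52, 29, 22, 52, 52, 52]
  [46, 46, 52, -∞, 61, 32, 36]
  [46, 31, 52, 22, 54, 54, 54]
  [83, 52, 7, -∞, 7, 22, 36]
  [21, -∞, 32, -∞, 32, -∞, -∞]
  [31, 52, -∞, 34, -∞, 52, 21]
  [31, 29, -∞, 29, 31, 32, 31]
C^⊗3:
  [83, 52, 52, 29, 52, 52, 52]
  [46, 52, 32, 34, 46, 52, 46]
  [46, 52, 52, 34, 54, 52, 36]
  [83, 52, 29, 22, 52, 52, 52]
  [31, 32, -∞, 32, -∞, 32, 21]
  [46, 31, 52, 22, 52, 52, 52]
  [31, 31, 32, 22, 32, 31, 31]
C^⊗4:
  [83, 52, 52, 34, 52, 52, 52]
  [46, 46, 52, 32, 52, 52, 52]
  [46, 52, 52, 34, 52, 52, 52]
  [83, 52, 52, 29, 52, 52, 52]
  [32, 31, 32, 22, 32, 32, 32]
  [46, 52, 52, 34, 52, 52, 36]
  [31, 32, 31, 32, 31, 32, 31]
C^⊗5:
  [83, 52, 52, 34, 52, 52, 52]
  [46, 52, 52, 34, 52, 52, 46]
  [46, 52, 52, 34, 52, 52, 52]
  [83, 52, 52, 34, 52, 52, 52]
  [32, 32, 32, 32, 32, 32, 32]
  [46, 52, 52, 34, 52, 52, 52]
  [32, 31, 32, 31, 32, 32, 32]
Key observation: the optimum is the walk 5->2->1->5->2->5, with weight 52 min 54 min 70 min 52 min 53 = 52.
Optimal value attained by: walk 5->2->1->5->2->5.
Answer: (C^⊗5)[5][5] = 52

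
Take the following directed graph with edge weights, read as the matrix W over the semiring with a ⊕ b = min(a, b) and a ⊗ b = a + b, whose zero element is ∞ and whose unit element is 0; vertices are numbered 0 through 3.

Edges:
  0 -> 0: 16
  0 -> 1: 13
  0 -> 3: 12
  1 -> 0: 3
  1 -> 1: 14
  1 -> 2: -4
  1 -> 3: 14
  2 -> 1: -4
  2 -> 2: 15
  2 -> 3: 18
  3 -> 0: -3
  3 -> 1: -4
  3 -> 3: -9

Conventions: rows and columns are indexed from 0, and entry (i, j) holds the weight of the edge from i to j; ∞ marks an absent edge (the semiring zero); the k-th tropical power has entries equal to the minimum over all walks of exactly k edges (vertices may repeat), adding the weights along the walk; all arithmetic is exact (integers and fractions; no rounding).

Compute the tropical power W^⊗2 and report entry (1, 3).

W^⊗2:
  [9, 8, 9, 3]
  [11, -8, 10, 5]
  [-1, 10, -8, 9]
  [-12, -13, -8, -18]
Key observation: the optimum is the walk 1->3->3, with weight 14 + (-9) = 5.
Optimal value attained by: walk 1->3->3.
Answer: (W^⊗2)[1][3] = 5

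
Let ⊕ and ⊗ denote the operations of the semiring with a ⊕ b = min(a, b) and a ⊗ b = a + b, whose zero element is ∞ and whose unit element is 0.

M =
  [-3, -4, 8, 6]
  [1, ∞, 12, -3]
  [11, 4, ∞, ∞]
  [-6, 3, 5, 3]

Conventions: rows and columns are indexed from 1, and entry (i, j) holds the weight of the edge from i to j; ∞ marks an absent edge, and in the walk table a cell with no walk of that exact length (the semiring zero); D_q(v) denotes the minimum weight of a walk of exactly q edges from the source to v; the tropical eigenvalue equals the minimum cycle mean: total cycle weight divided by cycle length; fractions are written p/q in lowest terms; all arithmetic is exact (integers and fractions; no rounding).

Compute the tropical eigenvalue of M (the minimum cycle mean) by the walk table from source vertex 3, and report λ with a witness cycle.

q=0: [∞, ∞, 0, ∞]
q=1: [11, 4, ∞, ∞]
q=2: [5, 7, 16, 1]
q=3: [-5, 1, 6, 4]
q=4: [-8, -9, 3, -2]
Optimal cycle mean attained by: cycle 1->2->4->1, total (-4) + (-3) + (-6), length 3.
Answer: λ = -13/3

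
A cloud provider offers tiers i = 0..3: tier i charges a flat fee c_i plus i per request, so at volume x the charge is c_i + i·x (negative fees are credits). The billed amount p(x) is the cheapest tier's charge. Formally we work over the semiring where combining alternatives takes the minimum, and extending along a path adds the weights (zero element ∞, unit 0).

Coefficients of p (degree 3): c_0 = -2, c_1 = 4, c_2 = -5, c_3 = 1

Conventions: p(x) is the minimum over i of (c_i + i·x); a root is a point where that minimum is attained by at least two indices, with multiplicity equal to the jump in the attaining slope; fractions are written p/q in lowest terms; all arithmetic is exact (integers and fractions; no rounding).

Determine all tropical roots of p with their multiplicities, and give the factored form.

hull edge (i=0, c=-2) to (i=2, c=-5): slope -3/2, span 2
hull edge (i=2, c=-5) to (i=3, c=1): slope 6, span 1
Factored form: p(x) = 1 ⊗ (x ⊕ (-6)) ⊗ (x ⊕ 3/2) ⊗ (x ⊕ 3/2)
Answer: roots = -6 (mult 1), 3/2 (mult 2)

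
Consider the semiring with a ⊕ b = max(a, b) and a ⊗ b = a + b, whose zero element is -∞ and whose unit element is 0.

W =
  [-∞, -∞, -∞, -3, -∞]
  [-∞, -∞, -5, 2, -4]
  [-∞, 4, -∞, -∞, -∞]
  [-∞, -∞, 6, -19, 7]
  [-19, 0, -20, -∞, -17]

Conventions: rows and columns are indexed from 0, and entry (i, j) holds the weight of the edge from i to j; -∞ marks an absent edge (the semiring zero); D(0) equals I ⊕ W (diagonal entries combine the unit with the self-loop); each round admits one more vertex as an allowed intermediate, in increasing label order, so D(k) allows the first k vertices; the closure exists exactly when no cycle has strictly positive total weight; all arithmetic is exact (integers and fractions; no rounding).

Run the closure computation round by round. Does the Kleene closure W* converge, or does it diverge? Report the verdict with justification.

D(0):
  [0, -∞, -∞, -3, -∞]
  [-∞, 0, -5, 2, -4]
  [-∞, 4, 0, -∞, -∞]
  [-∞, -∞, 6, 0, 7]
  [-19, 0, -20, -∞, 0]
D(1):
  [0, -∞, -∞, -3, -∞]
  [-∞, 0, -5, 2, -4]
  [-∞, 4, 0, -∞, -∞]
  [-∞, -∞, 6, 0, 7]
  [-19, 0, -20, -22, 0]
D(2):
  [0, -∞, -∞, -3, -∞]
  [-∞, 0, -5, 2, -4]
  [-∞, 4, 0, 6, 0]
  [-∞, -∞, 6, 0, 7]
  [-19, 0, -5, 2, 0]
Detection: at round 3, diagonal entry (3, 3) turns strictly positive.
Key observation: the cycle 3->2->1->3 has total weight 6 + 4 + 2, which is strictly positive.
Answer: DIVERGES — positive cycle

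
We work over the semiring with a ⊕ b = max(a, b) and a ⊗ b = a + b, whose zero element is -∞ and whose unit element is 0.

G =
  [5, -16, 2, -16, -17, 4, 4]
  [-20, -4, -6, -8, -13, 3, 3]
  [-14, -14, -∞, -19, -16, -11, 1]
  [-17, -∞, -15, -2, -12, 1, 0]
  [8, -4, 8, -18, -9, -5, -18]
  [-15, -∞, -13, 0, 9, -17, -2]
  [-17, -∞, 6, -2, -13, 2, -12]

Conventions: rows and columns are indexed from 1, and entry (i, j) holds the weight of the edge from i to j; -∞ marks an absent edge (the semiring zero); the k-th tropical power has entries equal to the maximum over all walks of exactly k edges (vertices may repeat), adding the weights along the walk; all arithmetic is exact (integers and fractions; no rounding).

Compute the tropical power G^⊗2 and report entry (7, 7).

G^⊗2:
  [10, -11, 10, 4, 13, 9, 9]
  [-5, -8, 9, 3, 12, 5, 1]
  [-8, -18, 7, -1, -2, 3, -10]
  [-4, -16, 6, 1, 10, 2, -1]
  [13, -6, 10, -5, 4, 12, 12]
  [17, 5, 17, -2, 0, 4, 0]
  [-5, -8, -5, 2, 11, -1, 7]
Key observation: the optimum is the walk 7->3->7, with weight 6 + 1 = 7.
Optimal value attained by: walk 7->3->7.
Answer: (G^⊗2)[7][7] = 7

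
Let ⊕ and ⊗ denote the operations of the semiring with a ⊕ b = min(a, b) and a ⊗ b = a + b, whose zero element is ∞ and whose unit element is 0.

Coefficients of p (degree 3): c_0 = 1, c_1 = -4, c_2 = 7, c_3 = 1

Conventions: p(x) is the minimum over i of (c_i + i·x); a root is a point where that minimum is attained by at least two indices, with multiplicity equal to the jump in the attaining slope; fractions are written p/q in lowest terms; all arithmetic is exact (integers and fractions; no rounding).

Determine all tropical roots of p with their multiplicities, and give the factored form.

hull edge (i=0, c=1) to (i=1, c=-4): slope -5, span 1
hull edge (i=1, c=-4) to (i=3, c=1): slope 5/2, span 2
Factored form: p(x) = 1 ⊗ (x ⊕ (-5/2)) ⊗ (x ⊕ (-5/2)) ⊗ (x ⊕ 5)
Answer: roots = -5/2 (mult 2), 5 (mult 1)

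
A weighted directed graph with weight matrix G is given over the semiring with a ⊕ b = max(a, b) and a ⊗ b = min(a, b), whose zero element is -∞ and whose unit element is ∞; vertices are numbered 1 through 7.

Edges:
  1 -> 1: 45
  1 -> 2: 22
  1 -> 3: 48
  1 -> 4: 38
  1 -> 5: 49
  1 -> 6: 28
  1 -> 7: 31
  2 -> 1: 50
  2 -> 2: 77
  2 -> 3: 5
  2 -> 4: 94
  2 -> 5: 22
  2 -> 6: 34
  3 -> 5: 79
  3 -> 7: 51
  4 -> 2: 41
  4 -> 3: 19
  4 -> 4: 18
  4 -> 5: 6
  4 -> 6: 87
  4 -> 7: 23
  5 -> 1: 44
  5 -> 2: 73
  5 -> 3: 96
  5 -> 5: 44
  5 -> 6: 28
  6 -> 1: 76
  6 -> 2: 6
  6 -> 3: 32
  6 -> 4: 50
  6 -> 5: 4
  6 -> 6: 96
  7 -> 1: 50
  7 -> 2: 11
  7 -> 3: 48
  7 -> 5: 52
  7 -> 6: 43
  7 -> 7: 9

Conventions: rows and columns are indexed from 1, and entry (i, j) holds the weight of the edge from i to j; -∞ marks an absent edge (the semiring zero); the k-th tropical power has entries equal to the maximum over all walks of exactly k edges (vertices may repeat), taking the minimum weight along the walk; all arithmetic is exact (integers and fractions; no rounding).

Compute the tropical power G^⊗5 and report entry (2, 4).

G^⊗2:
  [45, 49, 49, 38, 48, 38, 48]
  [50, 77, 48, 77, 49, 87, 31]
  [50, 73, 79, -∞, 51, 43, 9]
  [76, 41, 32, 50, 23, 87, 19]
  [50, 73, 44, 73, 79, 34, 51]
  [76, 41, 48, 50, 49, 96, 32]
  [45, 52, 52, 43, 49, 43, 48]
G^⊗3:
  [49, 49, 48, 49, 49, 43, 49]
  [76, 77, 49, 77, 49, 87, 48]
  [50, 73, 51, 73, 79, 43, 51]
  [76, 41, 48, 50, 49, 87, 32]
  [50, 73, 79, 73, 51, 73, 44]
  [76, 49, 49, 50, 49, 96, 48]
  [50, 52, 49, 52, 52, 43, 51]
G^⊗4:
  [49, 49, 49, 49, 49, 49, 48]
  [76, 77, 49, 77, 49, 87, 49]
  [50, 73, 79, 73, 51, 73, 51]
  [76, 49, 49, 50, 49, 87, 48]
  [73, 73, 51, 73, 79, 73, 51]
  [76, 49, 49, 50, 49, 96, 49]
  [50, 52, 52, 52, 51, 52, 49]
G^⊗5:
  [49, 49, 49, 49, 49, 49, 49]
  [76, 77, 49, 77, 49, 87, 49]
  [73, 73, 51, 73, 79, 73, 51]
  [76, 49, 49, 50, 49, 87, 49]
  [73, 73, 79, 73, 51, 73, 51]
  [76, 49, 49, 50, 49, 96, 49]
  [52, 52, 51, 52, 52, 52, 51]
Key observation: the optimum is the walk 2->2->2->2->2->4, with weight 77 min 77 min 77 min 77 min 94 = 77.
Optimal value attained by: walk 2->2->2->2->2->4.
Answer: (G^⊗5)[2][4] = 77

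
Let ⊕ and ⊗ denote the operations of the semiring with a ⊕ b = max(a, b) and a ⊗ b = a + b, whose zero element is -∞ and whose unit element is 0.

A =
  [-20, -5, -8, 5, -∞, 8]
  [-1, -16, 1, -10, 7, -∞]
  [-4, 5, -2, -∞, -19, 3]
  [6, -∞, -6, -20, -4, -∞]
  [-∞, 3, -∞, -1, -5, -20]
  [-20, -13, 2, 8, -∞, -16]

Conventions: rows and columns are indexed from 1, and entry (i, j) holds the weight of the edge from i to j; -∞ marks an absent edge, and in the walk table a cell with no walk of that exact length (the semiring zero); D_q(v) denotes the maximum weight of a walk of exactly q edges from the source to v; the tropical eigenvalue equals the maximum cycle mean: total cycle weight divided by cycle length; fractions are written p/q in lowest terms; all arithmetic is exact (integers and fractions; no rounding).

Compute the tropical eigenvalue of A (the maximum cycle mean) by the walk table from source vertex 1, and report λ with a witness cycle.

q=0: [0, -∞, -∞, -∞, -∞, -∞]
q=1: [-20, -5, -8, 5, -∞, 8]
q=2: [11, -3, 10, 16, 2, -5]
q=3: [22, 15, 10, 16, 12, 19]
q=4: [22, 17, 21, 27, 22, 30]
q=5: [33, 26, 32, 38, 24, 30]
q=6: [44, 37, 32, 38, 34, 41]
Optimal cycle mean attained by: cycle 1->6->4->1, total 8 + 8 + 6, length 3.
Answer: λ = 22/3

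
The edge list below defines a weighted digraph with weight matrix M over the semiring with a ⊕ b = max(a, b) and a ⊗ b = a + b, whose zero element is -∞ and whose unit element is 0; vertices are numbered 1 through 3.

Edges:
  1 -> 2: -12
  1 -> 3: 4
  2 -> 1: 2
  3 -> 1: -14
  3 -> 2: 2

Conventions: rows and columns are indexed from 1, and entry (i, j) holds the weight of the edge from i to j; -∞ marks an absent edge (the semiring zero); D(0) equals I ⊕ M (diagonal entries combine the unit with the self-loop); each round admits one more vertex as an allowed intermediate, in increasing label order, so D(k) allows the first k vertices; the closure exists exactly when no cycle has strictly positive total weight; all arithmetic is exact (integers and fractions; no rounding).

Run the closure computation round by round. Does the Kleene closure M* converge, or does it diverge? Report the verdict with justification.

D(0):
  [0, -12, 4]
  [2, 0, -∞]
  [-14, 2, 0]
D(1):
  [0, -12, 4]
  [2, 0, 6]
  [-14, 2, 0]
Detection: at round 2, diagonal entry (3, 3) turns strictly positive.
Key observation: the cycle 3->2->1->3 has total weight 2 + 2 + 4, which is strictly positive.
Answer: DIVERGES — positive cycle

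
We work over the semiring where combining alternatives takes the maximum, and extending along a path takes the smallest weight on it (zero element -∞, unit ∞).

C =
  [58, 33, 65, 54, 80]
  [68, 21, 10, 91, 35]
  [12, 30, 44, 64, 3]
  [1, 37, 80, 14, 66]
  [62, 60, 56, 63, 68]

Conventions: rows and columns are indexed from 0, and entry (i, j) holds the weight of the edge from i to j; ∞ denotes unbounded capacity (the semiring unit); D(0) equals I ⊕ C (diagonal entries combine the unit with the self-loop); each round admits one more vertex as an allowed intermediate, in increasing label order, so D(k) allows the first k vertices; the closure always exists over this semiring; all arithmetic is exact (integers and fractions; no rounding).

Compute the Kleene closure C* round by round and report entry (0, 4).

D(0):
  [∞, 33, 65, 54, 80]
  [68, ∞, 10, 91, 35]
  [12, 30, ∞, 64, 3]
  [1, 37, 80, ∞, 66]
  [62, 60, 56, 63, ∞]
D(1):
  [∞, 33, 65, 54, 80]
  [68, ∞, 65, 91, 68]
  [12, 30, ∞, 64, 12]
  [1, 37, 80, ∞, 66]
  [62, 60, 62, 63, ∞]
D(2):
  [∞, 33, 65, 54, 80]
  [68, ∞, 65, 91, 68]
  [30, 30, ∞, 64, 30]
  [37, 37, 80, ∞, 66]
  [62, 60, 62, 63, ∞]
D(3):
  [∞, 33, 65, 64, 80]
  [68, ∞, 65, 91, 68]
  [30, 30, ∞, 64, 30]
  [37, 37, 80, ∞, 66]
  [62, 60, 62, 63, ∞]
D(4):
  [∞, 37, 65, 64, 80]
  [68, ∞, 80, 91, 68]
  [37, 37, ∞, 64, 64]
  [37, 37, 80, ∞, 66]
  [62, 60, 63, 63, ∞]
D(5):
  [∞, 60, 65, 64, 80]
  [68, ∞, 80, 91, 68]
  [62, 60, ∞, 64, 64]
  [62, 60, 80, ∞, 66]
  [62, 60, 63, 63, ∞]
Answer: C*[0][4] = 80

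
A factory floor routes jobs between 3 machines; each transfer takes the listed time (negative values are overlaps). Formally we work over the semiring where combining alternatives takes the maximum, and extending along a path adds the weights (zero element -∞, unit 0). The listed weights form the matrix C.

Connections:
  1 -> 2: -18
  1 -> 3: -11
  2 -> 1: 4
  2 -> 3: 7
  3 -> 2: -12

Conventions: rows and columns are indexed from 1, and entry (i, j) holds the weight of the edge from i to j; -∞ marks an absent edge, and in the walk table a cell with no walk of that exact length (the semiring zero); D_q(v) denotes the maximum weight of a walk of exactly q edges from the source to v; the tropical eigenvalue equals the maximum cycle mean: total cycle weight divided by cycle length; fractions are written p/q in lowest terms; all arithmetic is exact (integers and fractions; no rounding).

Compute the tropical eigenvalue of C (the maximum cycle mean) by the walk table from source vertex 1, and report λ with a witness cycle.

q=0: [0, -∞, -∞]
q=1: [-∞, -18, -11]
q=2: [-14, -23, -11]
q=3: [-19, -23, -16]
Optimal cycle mean attained by: cycle 2->3->2, total 7 + (-12), length 2.
Answer: λ = -5/2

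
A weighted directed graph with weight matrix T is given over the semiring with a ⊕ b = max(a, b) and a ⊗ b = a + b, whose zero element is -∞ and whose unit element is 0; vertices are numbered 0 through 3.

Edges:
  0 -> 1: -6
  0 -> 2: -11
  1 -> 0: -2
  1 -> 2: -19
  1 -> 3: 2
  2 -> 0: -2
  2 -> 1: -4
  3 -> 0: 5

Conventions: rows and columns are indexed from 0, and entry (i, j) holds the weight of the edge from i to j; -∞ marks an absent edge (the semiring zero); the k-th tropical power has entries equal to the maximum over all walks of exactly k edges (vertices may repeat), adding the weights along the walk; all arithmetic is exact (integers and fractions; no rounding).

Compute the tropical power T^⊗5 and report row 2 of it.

T^⊗2:
  [-8, -15, -25, -4]
  [7, -8, -13, -∞]
  [-6, -8, -13, -2]
  [-∞, -1, -6, -∞]
T^⊗3:
  [1, -14, -19, -13]
  [-10, 1, -4, -6]
  [3, -12, -17, -6]
  [-3, -10, -20, 1]
T^⊗4:
  [-8, -5, -10, -12]
  [-1, -8, -18, 3]
  [-1, -3, -8, -10]
  [6, -9, -14, -8]
T^⊗5:
  [-7, -14, -19, -3]
  [8, -7, -12, -6]
  [-5, -7, -12, -1]
  [-3, 0, -5, -7]
Answer: row 2 of T^⊗5 = [-5, -7, -12, -1]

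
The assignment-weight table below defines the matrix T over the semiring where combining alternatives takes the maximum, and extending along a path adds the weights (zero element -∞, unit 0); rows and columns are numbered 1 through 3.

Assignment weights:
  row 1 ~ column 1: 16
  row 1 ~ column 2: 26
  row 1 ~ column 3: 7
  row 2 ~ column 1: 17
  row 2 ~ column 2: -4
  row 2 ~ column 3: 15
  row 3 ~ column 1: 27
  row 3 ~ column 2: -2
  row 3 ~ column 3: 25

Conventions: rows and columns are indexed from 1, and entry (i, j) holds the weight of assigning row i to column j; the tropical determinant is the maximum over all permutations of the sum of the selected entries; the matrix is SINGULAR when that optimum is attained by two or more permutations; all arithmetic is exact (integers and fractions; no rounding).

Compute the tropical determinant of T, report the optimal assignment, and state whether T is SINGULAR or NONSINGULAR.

σ = (1, 2, 3): 16 + (-4) + 25 = 37
σ = (1, 3, 2): 16 + 15 + (-2) = 29
σ = (2, 1, 3): 26 + 17 + 25 = 68
σ = (2, 3, 1): 26 + 15 + 27 = 68
σ = (3, 1, 2): 7 + 17 + (-2) = 22
σ = (3, 2, 1): 7 + (-4) + 27 = 30
Optimal value attained by: σ = (2, 1, 3).
Answer: det⊕(T) = 68; verdict: SINGULAR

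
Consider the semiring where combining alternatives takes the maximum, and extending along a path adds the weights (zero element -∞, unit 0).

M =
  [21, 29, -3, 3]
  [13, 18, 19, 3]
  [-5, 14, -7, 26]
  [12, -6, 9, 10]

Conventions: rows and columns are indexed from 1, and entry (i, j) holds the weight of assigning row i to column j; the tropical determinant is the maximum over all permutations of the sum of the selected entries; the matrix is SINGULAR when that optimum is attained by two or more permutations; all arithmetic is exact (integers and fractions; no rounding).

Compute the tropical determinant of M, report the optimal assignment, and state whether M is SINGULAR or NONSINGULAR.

σ = (1, 2, 3, 4): 21 + 18 + (-7) + 10 = 42
σ = (1, 2, 4, 3): 21 + 18 + 26 + 9 = 74
σ = (1, 3, 2, 4): 21 + 19 + 14 + 10 = 64
σ = (1, 3, 4, 2): 21 + 19 + 26 + (-6) = 60
σ = (1, 4, 2, 3): 21 + 3 + 14 + 9 = 47
σ = (1, 4, 3, 2): 21 + 3 + (-7) + (-6) = 11
σ = (2, 1, 3, 4): 29 + 13 + (-7) + 10 = 45
σ = (2, 1, 4, 3): 29 + 13 + 26 + 9 = 77
σ = (2, 3, 1, 4): 29 + 19 + (-5) + 10 = 53
σ = (2, 3, 4, 1): 29 + 19 + 26 + 12 = 86
σ = (2, 4, 1, 3): 29 + 3 + (-5) + 9 = 36
σ = (2, 4, 3, 1): 29 + 3 + (-7) + 12 = 37
σ = (3, 1, 2, 4): (-3) + 13 + 14 + 10 = 34
σ = (3, 1, 4, 2): (-3) + 13 + 26 + (-6) = 30
σ = (3, 2, 1, 4): (-3) + 18 + (-5) + 10 = 20
σ = (3, 2, 4, 1): (-3) + 18 + 26 + 12 = 53
σ = (3, 4, 1, 2): (-3) + 3 + (-5) + (-6) = -11
σ = (3, 4, 2, 1): (-3) + 3 + 14 + 12 = 26
σ = (4, 1, 2, 3): 3 + 13 + 14 + 9 = 39
σ = (4, 1, 3, 2): 3 + 13 + (-7) + (-6) = 3
σ = (4, 2, 1, 3): 3 + 18 + (-5) + 9 = 25
σ = (4, 2, 3, 1): 3 + 18 + (-7) + 12 = 26
σ = (4, 3, 1, 2): 3 + 19 + (-5) + (-6) = 11
σ = (4, 3, 2, 1): 3 + 19 + 14 + 12 = 48
Optimal value attained by: σ = (2, 3, 4, 1).
Answer: det⊕(M) = 86; verdict: NONSINGULAR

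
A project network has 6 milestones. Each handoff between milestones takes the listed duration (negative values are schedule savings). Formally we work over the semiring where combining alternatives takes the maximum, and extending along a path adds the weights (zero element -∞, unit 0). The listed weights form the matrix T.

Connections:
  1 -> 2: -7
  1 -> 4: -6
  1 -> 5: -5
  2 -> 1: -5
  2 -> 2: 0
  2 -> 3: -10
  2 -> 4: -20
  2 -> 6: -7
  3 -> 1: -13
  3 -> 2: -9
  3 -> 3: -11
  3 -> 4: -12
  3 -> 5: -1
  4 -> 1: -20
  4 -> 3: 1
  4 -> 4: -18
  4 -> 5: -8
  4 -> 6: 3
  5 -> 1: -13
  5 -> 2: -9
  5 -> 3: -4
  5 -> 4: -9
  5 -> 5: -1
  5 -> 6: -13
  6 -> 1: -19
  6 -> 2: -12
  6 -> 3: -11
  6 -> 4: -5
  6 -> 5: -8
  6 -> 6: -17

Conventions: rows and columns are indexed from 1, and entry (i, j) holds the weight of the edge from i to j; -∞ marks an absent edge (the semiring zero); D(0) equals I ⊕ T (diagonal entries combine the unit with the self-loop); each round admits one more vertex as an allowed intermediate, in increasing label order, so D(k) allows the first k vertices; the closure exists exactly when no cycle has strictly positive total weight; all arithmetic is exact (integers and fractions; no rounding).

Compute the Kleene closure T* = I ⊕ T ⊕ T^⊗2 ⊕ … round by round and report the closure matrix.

D(0):
  [0, -7, -∞, -6, -5, -∞]
  [-5, 0, -10, -20, -∞, -7]
  [-13, -9, 0, -12, -1, -∞]
  [-20, -∞, 1, 0, -8, 3]
  [-13, -9, -4, -9, 0, -13]
  [-19, -12, -11, -5, -8, 0]
D(1):
  [0, -7, -∞, -6, -5, -∞]
  [-5, 0, -10, -11, -10, -7]
  [-13, -9, 0, -12, -1, -∞]
  [-20, -27, 1, 0, -8, 3]
  [-13, -9, -4, -9, 0, -13]
  [-19, -12, -11, -5, -8, 0]
D(2):
  [0, -7, -17, -6, -5, -14]
  [-5, 0, -10, -11, -10, -7]
  [-13, -9, 0, -12, -1, -16]
  [-20, -27, 1, 0, -8, 3]
  [-13, -9, -4, -9, 0, -13]
  [-17, -12, -11, -5, -8, 0]
D(3):
  [0, -7, -17, -6, -5, -14]
  [-5, 0, -10, -11, -10, -7]
  [-13, -9, 0, -12, -1, -16]
  [-12, -8, 1, 0, 0, 3]
  [-13, -9, -4, -9, 0, -13]
  [-17, -12, -11, -5, -8, 0]
D(4):
  [0, -7, -5, -6, -5, -3]
  [-5, 0, -10, -11, -10, -7]
  [-13, -9, 0, -12, -1, -9]
  [-12, -8, 1, 0, 0, 3]
  [-13, -9, -4, -9, 0, -6]
  [-17, -12, -4, -5, -5, 0]
D(5):
  [0, -7, -5, -6, -5, -3]
  [-5, 0, -10, -11, -10, -7]
  [-13, -9, 0, -10, -1, -7]
  [-12, -8, 1, 0, 0, 3]
  [-13, -9, -4, -9, 0, -6]
  [-17, -12, -4, -5, -5, 0]
D(6):
  [0, -7, -5, -6, -5, -3]
  [-5, 0, -10, -11, -10, -7]
  [-13, -9, 0, -10, -1, -7]
  [-12, -8, 1, 0, 0, 3]
  [-13, -9, -4, -9, 0, -6]
  [-17, -12, -4, -5, -5, 0]
Answer: T* = [[0, -7, -5, -6, -5, -3], [-5, 0, -10, -11, -10, -7], [-13, -9, 0, -10, -1, -7], [-12, -8, 1, 0, 0, 3], [-13, -9, -4, -9, 0, -6], [-17, -12, -4, -5, -5, 0]]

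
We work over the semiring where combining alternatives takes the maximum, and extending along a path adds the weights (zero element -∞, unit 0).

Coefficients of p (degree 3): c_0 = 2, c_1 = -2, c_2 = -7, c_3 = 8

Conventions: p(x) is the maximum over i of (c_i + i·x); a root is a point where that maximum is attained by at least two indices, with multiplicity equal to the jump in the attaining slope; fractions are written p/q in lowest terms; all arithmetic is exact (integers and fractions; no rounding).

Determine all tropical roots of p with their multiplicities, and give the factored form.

hull edge (i=0, c=2) to (i=3, c=8): slope 2, span 3
Factored form: p(x) = 8 ⊗ (x ⊕ (-2)) ⊗ (x ⊕ (-2)) ⊗ (x ⊕ (-2))
Answer: roots = -2 (mult 3)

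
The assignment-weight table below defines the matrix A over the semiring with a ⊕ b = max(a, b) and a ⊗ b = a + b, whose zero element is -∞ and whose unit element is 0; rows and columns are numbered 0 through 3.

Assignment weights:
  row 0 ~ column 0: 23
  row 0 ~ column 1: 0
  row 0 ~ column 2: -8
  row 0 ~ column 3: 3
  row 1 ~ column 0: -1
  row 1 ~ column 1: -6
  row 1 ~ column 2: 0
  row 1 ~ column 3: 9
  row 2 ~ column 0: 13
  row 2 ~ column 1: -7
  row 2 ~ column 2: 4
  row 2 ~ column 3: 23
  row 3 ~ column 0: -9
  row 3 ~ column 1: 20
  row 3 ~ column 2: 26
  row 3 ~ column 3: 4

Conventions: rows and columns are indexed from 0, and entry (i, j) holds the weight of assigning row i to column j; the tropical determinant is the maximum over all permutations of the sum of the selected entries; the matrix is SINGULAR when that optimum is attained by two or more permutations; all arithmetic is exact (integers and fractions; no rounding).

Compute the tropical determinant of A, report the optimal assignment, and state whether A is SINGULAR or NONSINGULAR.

σ = (0, 1, 2, 3): 23 + (-6) + 4 + 4 = 25
σ = (0, 1, 3, 2): 23 + (-6) + 23 + 26 = 66
σ = (0, 2, 1, 3): 23 + 0 + (-7) + 4 = 20
σ = (0, 2, 3, 1): 23 + 0 + 23 + 20 = 66
σ = (0, 3, 1, 2): 23 + 9 + (-7) + 26 = 51
σ = (0, 3, 2, 1): 23 + 9 + 4 + 20 = 56
σ = (1, 0, 2, 3): 0 + (-1) + 4 + 4 = 7
σ = (1, 0, 3, 2): 0 + (-1) + 23 + 26 = 48
σ = (1, 2, 0, 3): 0 + 0 + 13 + 4 = 17
σ = (1, 2, 3, 0): 0 + 0 + 23 + (-9) = 14
σ = (1, 3, 0, 2): 0 + 9 + 13 + 26 = 48
σ = (1, 3, 2, 0): 0 + 9 + 4 + (-9) = 4
σ = (2, 0, 1, 3): (-8) + (-1) + (-7) + 4 = -12
σ = (2, 0, 3, 1): (-8) + (-1) + 23 + 20 = 34
σ = (2, 1, 0, 3): (-8) + (-6) + 13 + 4 = 3
σ = (2, 1, 3, 0): (-8) + (-6) + 23 + (-9) = 0
σ = (2, 3, 0, 1): (-8) + 9 + 13 + 20 = 34
σ = (2, 3, 1, 0): (-8) + 9 + (-7) + (-9) = -15
σ = (3, 0, 1, 2): 3 + (-1) + (-7) + 26 = 21
σ = (3, 0, 2, 1): 3 + (-1) + 4 + 20 = 26
σ = (3, 1, 0, 2): 3 + (-6) + 13 + 26 = 36
σ = (3, 1, 2, 0): 3 + (-6) + 4 + (-9) = -8
σ = (3, 2, 0, 1): 3 + 0 + 13 + 20 = 36
σ = (3, 2, 1, 0): 3 + 0 + (-7) + (-9) = -13
Optimal value attained by: σ = (0, 1, 3, 2).
Answer: det⊕(A) = 66; verdict: SINGULAR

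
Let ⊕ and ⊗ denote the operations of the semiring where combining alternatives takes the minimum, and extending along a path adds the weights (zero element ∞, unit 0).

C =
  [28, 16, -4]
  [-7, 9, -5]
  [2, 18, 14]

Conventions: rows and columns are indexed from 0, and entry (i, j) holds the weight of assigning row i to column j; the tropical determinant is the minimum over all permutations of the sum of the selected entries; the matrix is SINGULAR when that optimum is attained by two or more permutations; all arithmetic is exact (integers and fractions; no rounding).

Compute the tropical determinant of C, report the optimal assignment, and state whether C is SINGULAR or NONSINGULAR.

σ = (0, 1, 2): 28 + 9 + 14 = 51
σ = (0, 2, 1): 28 + (-5) + 18 = 41
σ = (1, 0, 2): 16 + (-7) + 14 = 23
σ = (1, 2, 0): 16 + (-5) + 2 = 13
σ = (2, 0, 1): (-4) + (-7) + 18 = 7
σ = (2, 1, 0): (-4) + 9 + 2 = 7
Optimal value attained by: σ = (2, 0, 1).
Answer: det⊕(C) = 7; verdict: SINGULAR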